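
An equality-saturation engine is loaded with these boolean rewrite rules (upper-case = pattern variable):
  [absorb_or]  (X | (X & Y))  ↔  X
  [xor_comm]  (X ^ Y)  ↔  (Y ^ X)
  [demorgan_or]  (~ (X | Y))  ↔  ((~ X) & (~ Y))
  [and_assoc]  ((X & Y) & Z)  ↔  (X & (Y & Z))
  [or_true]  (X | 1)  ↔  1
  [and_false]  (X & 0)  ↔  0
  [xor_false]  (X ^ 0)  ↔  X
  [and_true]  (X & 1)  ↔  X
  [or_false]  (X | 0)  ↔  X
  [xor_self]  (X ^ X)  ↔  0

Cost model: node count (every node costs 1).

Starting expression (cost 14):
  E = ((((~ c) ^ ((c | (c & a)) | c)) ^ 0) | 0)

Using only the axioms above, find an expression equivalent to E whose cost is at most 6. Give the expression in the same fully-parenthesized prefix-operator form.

step 1: xor_false (→) rewrites (((~ c) ^ ((c | (c & a)) | c)) ^ 0) into ((~ c) ^ ((c | (c & a)) | c)), now (((~ c) ^ ((c | (c & a)) | c)) | 0)
step 2: absorb_or (→) rewrites (c | (c & a)) into c, now (((~ c) ^ (c | c)) | 0)
step 3: or_false (→) rewrites (((~ c) ^ (c | c)) | 0) into ((~ c) ^ (c | c)), reaching cost 6 (bound 6)

((~ c) ^ (c | c))   [cost 6]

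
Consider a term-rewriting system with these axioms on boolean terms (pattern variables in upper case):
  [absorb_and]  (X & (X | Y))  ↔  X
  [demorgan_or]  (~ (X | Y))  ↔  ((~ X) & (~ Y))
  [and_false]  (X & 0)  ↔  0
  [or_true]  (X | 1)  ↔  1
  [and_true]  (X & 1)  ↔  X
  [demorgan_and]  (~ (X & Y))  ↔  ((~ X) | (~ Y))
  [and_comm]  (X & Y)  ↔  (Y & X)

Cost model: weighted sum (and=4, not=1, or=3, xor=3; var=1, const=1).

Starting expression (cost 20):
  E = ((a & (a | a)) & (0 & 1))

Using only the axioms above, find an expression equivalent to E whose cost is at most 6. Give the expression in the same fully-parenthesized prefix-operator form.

step 1: and_true (→) rewrites (0 & 1) into 0, now ((a & (a | a)) & 0)
step 2: absorb_and (→) rewrites (a & (a | a)) into a, reaching cost 6 (bound 6)

(a & 0)   [cost 6]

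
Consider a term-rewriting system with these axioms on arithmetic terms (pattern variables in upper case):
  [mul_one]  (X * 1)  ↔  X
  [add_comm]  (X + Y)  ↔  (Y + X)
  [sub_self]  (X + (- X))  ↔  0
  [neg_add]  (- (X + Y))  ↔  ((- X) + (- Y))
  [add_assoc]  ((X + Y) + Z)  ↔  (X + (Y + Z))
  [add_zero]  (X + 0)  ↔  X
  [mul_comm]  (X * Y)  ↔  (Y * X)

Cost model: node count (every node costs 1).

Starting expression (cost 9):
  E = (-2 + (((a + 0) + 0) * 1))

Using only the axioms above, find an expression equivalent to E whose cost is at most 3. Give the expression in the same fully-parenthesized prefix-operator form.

1. [add_zero →] ((a + 0) + 0)  →  (a + 0);  E = (-2 + ((a + 0) * 1))
2. [add_zero →] (a + 0)  →  a;  E = (-2 + (a * 1))
3. [mul_one →] (a * 1)  →  a;  cost 3 ≤ 3, done

(-2 + a)   [cost 3]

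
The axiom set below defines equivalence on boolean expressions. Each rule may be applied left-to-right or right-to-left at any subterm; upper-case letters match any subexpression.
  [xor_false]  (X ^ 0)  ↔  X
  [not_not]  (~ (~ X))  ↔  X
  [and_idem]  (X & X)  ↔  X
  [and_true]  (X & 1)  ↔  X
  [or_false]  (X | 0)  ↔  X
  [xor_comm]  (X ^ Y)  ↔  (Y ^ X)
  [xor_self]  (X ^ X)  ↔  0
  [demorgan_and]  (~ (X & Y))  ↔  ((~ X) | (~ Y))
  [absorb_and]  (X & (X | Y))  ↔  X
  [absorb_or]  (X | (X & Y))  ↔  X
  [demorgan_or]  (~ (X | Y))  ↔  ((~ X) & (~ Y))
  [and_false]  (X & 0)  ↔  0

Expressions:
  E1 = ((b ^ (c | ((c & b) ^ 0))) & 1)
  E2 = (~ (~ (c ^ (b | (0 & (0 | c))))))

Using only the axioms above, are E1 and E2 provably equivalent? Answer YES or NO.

YES

1. [xor_false →] ((c & b) ^ 0)  →  (c & b);  E1 = ((b ^ (c | (c & b))) & 1)
2. [absorb_or →] (c | (c & b))  →  c;  E1 = ((b ^ c) & 1)
3. [and_true →] ((b ^ c) & 1)  →  (b ^ c)
4. [not_not ←] (b ^ c)  →  (~ (~ (b ^ c)))
5. [or_false ←] b  →  (b | 0);  E1 = (~ (~ ((b | 0) ^ c)))
6. [xor_comm →] ((b | 0) ^ c)  →  (c ^ (b | 0));  E1 = (~ (~ (c ^ (b | 0))))
7. [absorb_and ←] 0  →  (0 & (0 | c));  this is E2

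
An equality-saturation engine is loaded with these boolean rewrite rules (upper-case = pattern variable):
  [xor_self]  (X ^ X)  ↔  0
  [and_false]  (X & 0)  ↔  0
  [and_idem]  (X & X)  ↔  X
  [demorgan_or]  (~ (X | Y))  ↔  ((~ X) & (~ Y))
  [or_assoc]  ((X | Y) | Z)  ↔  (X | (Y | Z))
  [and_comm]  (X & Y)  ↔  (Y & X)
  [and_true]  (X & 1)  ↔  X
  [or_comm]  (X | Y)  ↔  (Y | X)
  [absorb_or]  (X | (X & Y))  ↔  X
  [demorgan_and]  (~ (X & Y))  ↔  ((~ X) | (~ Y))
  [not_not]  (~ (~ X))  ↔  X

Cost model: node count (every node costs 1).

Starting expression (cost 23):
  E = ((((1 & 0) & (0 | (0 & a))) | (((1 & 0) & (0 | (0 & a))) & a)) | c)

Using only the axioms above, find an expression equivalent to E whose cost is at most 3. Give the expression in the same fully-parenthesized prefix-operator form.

(1) (((1 & 0) & (0 | (0 & a))) | (((1 & 0) & (0 | (0 & a))) & a))  =[absorb_or →]=  ((1 & 0) & (0 | (0 & a)))    ⊢ (((1 & 0) & (0 | (0 & a))) | c)
(2) (1 & 0)  =[and_false →]=  0    ⊢ ((0 & (0 | (0 & a))) | c)
(3) (0 | (0 & a))  =[absorb_or →]=  0    ⊢ ((0 & 0) | c)
(4) (0 & 0)  =[and_idem →]=  0    ⊢ cost 3, within 3

(0 | c)   [cost 3]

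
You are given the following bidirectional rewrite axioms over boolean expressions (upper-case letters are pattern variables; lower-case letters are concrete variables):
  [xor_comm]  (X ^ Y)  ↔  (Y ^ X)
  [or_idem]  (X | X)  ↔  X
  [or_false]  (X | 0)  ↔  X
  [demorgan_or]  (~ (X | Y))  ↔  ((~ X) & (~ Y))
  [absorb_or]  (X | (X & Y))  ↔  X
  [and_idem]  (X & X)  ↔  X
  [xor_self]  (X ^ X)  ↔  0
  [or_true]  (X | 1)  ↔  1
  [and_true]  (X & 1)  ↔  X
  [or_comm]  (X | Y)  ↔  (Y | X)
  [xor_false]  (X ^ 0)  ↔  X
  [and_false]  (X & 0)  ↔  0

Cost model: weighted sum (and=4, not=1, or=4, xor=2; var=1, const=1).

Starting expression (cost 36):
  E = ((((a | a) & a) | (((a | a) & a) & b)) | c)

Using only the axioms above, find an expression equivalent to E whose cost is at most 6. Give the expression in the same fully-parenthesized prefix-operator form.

(a | c)   [cost 6]

step 1: absorb_or (→) rewrites (((a | a) & a) | (((a | a) & a) & b)) into ((a | a) & a), now (((a | a) & a) | c)
step 2: or_idem (→) rewrites (a | a) into a, now ((a & a) | c)
step 3: and_idem (→) rewrites (a & a) into a, reaching cost 6 (bound 6)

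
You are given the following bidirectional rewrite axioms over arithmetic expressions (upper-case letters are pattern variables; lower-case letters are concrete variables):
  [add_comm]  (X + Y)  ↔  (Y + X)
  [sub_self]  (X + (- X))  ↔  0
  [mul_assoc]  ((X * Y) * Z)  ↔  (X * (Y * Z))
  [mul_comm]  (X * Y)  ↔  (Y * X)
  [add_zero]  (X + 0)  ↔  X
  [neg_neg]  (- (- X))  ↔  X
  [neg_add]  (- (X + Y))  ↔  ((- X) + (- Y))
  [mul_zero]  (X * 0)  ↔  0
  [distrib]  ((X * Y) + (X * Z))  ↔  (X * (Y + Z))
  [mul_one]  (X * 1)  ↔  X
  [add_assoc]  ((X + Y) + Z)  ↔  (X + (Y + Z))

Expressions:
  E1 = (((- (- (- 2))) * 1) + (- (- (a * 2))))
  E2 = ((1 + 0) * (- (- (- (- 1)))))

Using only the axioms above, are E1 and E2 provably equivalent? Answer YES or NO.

All listed rules preserve value, hence provable equivalence implies equal values everywhere; look for a separating assignment.
a=0 gives E1 ↦ -2, E2 ↦ 1; values differ ⇒ not provably equivalent.

NO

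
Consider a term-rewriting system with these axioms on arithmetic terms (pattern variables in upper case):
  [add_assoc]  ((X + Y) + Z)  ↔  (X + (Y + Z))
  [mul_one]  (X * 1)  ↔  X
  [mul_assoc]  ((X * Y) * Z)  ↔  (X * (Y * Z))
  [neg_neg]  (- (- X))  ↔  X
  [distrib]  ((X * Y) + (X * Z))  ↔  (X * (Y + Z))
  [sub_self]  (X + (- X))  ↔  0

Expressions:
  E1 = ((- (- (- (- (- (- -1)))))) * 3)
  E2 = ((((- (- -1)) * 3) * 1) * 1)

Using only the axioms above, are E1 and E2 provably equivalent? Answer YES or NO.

YES

1. [neg_neg →] (- (- (- -1)))  →  (- -1);  E1 = ((- (- (- (- -1)))) * 3)
2. [neg_neg →] (- (- (- (- -1))))  →  (- (- -1));  E1 = ((- (- -1)) * 3)
3. [neg_neg →] (- (- -1))  →  -1;  E1 = (-1 * 3)
4. [mul_one ←] (-1 * 3)  →  ((-1 * 3) * 1)
5. [neg_neg ←] -1  →  (- (- -1));  E1 = (((- (- -1)) * 3) * 1)
6. [mul_one ←] (((- (- -1)) * 3) * 1)  →  ((((- (- -1)) * 3) * 1) * 1);  this is E2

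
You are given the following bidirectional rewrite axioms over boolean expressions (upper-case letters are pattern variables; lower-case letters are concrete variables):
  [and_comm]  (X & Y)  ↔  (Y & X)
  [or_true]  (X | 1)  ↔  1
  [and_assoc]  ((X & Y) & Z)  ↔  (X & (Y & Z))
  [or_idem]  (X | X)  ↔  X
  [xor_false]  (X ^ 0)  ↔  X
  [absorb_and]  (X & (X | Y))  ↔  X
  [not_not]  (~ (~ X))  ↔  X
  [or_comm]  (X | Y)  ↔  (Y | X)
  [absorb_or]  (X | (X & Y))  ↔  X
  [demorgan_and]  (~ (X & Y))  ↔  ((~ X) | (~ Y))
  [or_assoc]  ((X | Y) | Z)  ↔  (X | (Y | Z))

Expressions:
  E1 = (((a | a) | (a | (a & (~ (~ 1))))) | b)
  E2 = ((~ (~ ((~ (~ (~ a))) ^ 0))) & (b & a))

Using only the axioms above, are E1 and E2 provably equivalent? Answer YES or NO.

All listed rules preserve value, hence provable equivalence implies equal values everywhere; look for a separating assignment.
a=0, b=1 gives E1 ↦ 1, E2 ↦ 0; values differ ⇒ not provably equivalent.

NO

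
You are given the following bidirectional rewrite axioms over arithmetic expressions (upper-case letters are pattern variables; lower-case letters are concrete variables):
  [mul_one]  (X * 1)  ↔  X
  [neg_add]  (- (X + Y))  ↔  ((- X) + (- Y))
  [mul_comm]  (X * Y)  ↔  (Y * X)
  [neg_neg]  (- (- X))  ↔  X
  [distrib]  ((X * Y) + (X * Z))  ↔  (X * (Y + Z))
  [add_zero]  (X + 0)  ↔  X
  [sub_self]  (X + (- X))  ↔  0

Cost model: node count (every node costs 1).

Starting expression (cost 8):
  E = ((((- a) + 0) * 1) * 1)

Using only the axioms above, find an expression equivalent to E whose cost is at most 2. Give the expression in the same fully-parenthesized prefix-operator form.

(- a)   [cost 2]

1. [mul_one →] ((((- a) + 0) * 1) * 1)  →  (((- a) + 0) * 1)
2. [add_zero →] ((- a) + 0)  →  (- a);  E = ((- a) * 1)
3. [mul_one →] ((- a) * 1)  →  (- a);  cost 2 ≤ 2, done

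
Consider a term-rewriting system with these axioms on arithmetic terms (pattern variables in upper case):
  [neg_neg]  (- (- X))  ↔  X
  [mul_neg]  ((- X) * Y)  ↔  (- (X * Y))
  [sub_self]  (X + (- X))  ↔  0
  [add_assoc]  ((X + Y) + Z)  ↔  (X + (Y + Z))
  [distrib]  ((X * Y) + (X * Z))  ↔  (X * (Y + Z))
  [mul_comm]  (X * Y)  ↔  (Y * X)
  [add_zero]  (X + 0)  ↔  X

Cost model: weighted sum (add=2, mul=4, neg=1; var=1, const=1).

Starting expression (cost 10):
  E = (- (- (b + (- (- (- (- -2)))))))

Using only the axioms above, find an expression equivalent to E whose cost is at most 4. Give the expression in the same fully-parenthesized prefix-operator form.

(b + -2)   [cost 4]

step 1: neg_neg (→) rewrites (- (- -2)) into -2, now (- (- (b + (- (- -2)))))
step 2: neg_neg (→) rewrites (- (- -2)) into -2, now (- (- (b + -2)))
step 3: neg_neg (→) rewrites (- (- (b + -2))) into (b + -2), reaching cost 4 (bound 4)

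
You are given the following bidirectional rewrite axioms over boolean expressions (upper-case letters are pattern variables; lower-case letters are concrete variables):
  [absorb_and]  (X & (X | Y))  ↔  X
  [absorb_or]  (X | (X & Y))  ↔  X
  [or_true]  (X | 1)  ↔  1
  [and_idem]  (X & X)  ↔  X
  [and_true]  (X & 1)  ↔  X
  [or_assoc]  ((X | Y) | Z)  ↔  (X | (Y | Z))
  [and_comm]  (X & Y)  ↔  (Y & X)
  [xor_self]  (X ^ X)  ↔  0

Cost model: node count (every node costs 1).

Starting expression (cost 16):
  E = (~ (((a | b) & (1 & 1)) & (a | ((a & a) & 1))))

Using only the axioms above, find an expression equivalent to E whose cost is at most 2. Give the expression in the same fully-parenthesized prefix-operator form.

(~ a)   [cost 2]

1. [and_idem →] (a & a)  →  a;  E = (~ (((a | b) & (1 & 1)) & (a | (a & 1))))
2. [absorb_or →] (a | (a & 1))  →  a;  E = (~ (((a | b) & (1 & 1)) & a))
3. [and_idem →] (1 & 1)  →  1;  E = (~ (((a | b) & 1) & a))
4. [and_comm →] (((a | b) & 1) & a)  →  (a & ((a | b) & 1));  E = (~ (a & ((a | b) & 1)))
5. [and_true →] ((a | b) & 1)  →  (a | b);  E = (~ (a & (a | b)))
6. [absorb_and →] (a & (a | b))  →  a;  cost 2 ≤ 2, done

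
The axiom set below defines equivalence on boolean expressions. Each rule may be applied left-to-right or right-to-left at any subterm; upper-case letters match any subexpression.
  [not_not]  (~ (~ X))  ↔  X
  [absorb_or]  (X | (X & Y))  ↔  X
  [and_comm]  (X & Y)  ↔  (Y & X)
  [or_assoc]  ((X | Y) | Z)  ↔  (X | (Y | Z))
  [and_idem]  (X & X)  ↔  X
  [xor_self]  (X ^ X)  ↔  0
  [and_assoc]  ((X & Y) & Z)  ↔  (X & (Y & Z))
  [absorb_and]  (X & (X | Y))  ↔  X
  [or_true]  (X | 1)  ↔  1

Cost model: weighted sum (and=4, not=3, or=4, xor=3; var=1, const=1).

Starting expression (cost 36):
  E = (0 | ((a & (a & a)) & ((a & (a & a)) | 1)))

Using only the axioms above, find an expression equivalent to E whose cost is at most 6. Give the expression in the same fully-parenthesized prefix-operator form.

(0 | a)   [cost 6]

1. [absorb_and →] ((a & (a & a)) & ((a & (a & a)) | 1))  →  (a & (a & a));  E = (0 | (a & (a & a)))
2. [and_idem →] (a & a)  →  a;  E = (0 | (a & a))
3. [and_idem →] (a & a)  →  a;  cost 6 ≤ 6, done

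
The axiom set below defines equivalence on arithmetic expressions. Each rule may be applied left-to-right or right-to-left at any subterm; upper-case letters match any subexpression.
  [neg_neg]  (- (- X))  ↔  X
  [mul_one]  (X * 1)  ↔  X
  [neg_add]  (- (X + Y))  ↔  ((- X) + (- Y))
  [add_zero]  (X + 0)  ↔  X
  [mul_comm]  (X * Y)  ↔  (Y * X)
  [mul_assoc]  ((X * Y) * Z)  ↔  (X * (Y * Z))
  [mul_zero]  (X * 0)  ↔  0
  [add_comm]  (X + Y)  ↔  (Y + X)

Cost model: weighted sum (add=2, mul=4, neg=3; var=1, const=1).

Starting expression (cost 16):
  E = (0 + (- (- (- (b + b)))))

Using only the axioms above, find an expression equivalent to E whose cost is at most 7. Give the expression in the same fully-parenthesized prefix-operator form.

step 1: neg_neg (→) rewrites (- (- (b + b))) into (b + b), now (0 + (- (b + b)))
step 2: add_comm (→) rewrites (0 + (- (b + b))) into ((- (b + b)) + 0)
step 3: add_zero (→) rewrites ((- (b + b)) + 0) into (- (b + b)), reaching cost 7 (bound 7)

(- (b + b))   [cost 7]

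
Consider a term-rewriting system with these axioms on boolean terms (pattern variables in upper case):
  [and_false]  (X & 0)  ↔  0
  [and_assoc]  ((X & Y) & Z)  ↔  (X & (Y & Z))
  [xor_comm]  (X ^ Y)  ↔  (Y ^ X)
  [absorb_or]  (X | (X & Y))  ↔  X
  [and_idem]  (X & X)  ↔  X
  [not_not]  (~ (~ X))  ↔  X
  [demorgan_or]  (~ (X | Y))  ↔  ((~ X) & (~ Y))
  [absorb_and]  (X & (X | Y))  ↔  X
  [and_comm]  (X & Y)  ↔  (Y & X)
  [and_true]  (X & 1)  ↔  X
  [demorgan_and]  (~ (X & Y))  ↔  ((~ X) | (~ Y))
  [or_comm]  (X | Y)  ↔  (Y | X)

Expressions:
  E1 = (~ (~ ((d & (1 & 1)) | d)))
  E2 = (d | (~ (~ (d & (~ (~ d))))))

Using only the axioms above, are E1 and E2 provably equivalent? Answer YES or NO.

(1) (1 & 1)  =[and_idem →]=  1    ⊢ (~ (~ ((d & 1) | d)))
(2) (~ (~ ((d & 1) | d)))  =[not_not →]=  ((d & 1) | d)
(3) (d & 1)  =[and_true →]=  d    ⊢ (d | d)
(4) d  =[not_not ←]=  (~ (~ d))    ⊢ (d | (~ (~ d)))
(5) d  =[and_idem ←]=  (d & d)    ⊢ (d | (~ (~ (d & d))))
(6) d  =[not_not ←]=  (~ (~ d))    ⊢ E2

YES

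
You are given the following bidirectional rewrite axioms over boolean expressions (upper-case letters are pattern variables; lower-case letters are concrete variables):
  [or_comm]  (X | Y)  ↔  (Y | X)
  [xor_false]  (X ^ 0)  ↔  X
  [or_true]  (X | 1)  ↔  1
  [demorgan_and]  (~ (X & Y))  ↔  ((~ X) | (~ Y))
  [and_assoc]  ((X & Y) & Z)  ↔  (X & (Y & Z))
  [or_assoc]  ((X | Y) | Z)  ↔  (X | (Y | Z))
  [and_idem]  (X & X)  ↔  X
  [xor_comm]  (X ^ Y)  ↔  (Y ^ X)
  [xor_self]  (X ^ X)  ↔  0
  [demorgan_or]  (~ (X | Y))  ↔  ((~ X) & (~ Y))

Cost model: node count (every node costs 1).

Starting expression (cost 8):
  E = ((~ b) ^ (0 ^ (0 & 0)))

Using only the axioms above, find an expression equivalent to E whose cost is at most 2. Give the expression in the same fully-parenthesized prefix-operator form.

(~ b)   [cost 2]

(1) (0 & 0)  =[and_idem →]=  0    ⊢ ((~ b) ^ (0 ^ 0))
(2) (0 ^ 0)  =[xor_false →]=  0    ⊢ ((~ b) ^ 0)
(3) ((~ b) ^ 0)  =[xor_false →]=  (~ b)    ⊢ cost 2, within 2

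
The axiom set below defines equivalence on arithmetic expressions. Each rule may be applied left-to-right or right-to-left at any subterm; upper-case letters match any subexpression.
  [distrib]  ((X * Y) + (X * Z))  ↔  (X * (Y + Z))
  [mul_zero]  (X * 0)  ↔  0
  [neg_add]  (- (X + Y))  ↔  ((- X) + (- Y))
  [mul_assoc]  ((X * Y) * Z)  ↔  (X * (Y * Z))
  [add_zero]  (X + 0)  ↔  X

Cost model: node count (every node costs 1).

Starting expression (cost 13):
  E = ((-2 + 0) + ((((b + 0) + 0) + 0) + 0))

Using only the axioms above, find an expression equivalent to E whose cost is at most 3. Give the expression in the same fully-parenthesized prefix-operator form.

(1) ((b + 0) + 0)  =[add_zero →]=  (b + 0)    ⊢ ((-2 + 0) + (((b + 0) + 0) + 0))
(2) ((b + 0) + 0)  =[add_zero →]=  (b + 0)    ⊢ ((-2 + 0) + ((b + 0) + 0))
(3) ((b + 0) + 0)  =[add_zero →]=  (b + 0)    ⊢ ((-2 + 0) + (b + 0))
(4) (-2 + 0)  =[add_zero →]=  -2    ⊢ (-2 + (b + 0))
(5) (b + 0)  =[add_zero →]=  b    ⊢ cost 3, within 3

(-2 + b)   [cost 3]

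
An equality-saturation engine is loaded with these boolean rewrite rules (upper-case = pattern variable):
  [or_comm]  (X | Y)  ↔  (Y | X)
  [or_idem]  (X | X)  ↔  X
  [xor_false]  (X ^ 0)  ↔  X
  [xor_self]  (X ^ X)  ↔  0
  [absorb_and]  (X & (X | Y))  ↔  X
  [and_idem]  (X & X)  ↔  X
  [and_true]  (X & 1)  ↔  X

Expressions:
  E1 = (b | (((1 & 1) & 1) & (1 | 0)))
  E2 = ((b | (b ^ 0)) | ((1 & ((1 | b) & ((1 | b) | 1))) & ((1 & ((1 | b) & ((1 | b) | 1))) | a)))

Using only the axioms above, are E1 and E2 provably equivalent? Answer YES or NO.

YES

step 1: and_idem (→) rewrites (1 & 1) into 1, now (b | ((1 & 1) & (1 | 0)))
step 2: and_idem (→) rewrites (1 & 1) into 1, now (b | (1 & (1 | 0)))
step 3: absorb_and (→) rewrites (1 & (1 | 0)) into 1, now (b | 1)
step 4: absorb_and (←) rewrites 1 into (1 & (1 | b)), now (b | (1 & (1 | b)))
step 5: or_idem (←) rewrites b into (b | b), now ((b | b) | (1 & (1 | b)))
step 6: xor_false (←) rewrites b into (b ^ 0), now ((b | (b ^ 0)) | (1 & (1 | b)))
step 7: absorb_and (←) rewrites (1 | b) into ((1 | b) & ((1 | b) | 1)), now ((b | (b ^ 0)) | (1 & ((1 | b) & ((1 | b) | 1))))
step 8: absorb_and (←) rewrites (1 & ((1 | b) & ((1 | b) | 1))) into ((1 & ((1 | b) & ((1 | b) | 1))) & ((1 & ((1 | b) & ((1 | b) | 1))) | a)), which is E2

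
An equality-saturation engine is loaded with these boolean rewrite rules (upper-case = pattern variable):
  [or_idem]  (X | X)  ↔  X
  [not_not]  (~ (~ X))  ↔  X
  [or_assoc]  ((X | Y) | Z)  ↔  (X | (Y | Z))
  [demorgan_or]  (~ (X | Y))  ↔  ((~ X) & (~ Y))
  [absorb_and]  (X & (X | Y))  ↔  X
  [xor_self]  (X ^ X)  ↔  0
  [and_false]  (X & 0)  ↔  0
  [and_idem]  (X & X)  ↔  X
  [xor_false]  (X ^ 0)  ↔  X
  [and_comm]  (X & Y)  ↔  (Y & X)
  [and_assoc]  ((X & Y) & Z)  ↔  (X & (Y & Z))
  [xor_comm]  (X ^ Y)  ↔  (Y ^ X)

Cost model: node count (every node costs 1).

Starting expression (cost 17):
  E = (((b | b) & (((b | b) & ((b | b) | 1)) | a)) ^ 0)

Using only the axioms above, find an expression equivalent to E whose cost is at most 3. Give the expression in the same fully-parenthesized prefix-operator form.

(b | b)   [cost 3]

(1) ((b | b) & ((b | b) | 1))  =[absorb_and →]=  (b | b)    ⊢ (((b | b) & ((b | b) | a)) ^ 0)
(2) ((b | b) & ((b | b) | a))  =[absorb_and →]=  (b | b)    ⊢ ((b | b) ^ 0)
(3) ((b | b) ^ 0)  =[xor_false →]=  (b | b)    ⊢ cost 3, within 3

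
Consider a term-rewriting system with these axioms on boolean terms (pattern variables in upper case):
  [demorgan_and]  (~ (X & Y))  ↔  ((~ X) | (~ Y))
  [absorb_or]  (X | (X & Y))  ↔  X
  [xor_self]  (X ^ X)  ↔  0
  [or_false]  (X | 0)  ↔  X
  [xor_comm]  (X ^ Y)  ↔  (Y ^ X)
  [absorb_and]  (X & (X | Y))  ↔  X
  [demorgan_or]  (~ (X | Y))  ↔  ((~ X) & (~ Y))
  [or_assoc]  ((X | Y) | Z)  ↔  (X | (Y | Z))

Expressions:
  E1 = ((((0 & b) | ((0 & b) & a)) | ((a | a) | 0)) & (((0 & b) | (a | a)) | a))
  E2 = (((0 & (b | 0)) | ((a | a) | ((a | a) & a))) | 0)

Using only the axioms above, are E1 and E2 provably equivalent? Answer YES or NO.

(1) ((0 & b) | ((0 & b) & a))  =[absorb_or →]=  (0 & b)    ⊢ (((0 & b) | ((a | a) | 0)) & (((0 & b) | (a | a)) | a))
(2) ((a | a) | 0)  =[or_false →]=  (a | a)    ⊢ (((0 & b) | (a | a)) & (((0 & b) | (a | a)) | a))
(3) (((0 & b) | (a | a)) & (((0 & b) | (a | a)) | a))  =[absorb_and →]=  ((0 & b) | (a | a))
(4) (a | a)  =[absorb_or ←]=  ((a | a) | ((a | a) & a))    ⊢ ((0 & b) | ((a | a) | ((a | a) & a)))
(5) ((0 & b) | ((a | a) | ((a | a) & a)))  =[or_false ←]=  (((0 & b) | ((a | a) | ((a | a) & a))) | 0)
(6) b  =[or_false ←]=  (b | 0)    ⊢ E2

YES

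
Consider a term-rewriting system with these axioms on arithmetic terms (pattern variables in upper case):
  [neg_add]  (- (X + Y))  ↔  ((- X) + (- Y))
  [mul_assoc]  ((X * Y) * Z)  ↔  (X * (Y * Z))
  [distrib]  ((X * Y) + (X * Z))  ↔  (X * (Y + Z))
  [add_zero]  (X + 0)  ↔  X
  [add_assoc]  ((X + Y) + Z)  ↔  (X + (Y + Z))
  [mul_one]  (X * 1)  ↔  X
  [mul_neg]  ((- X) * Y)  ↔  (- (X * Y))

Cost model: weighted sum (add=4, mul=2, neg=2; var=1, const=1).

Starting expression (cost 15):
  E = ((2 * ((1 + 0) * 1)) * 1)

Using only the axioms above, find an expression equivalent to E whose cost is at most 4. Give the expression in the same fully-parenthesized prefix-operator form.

(2 * 1)   [cost 4]

step 1: mul_one (→) rewrites ((2 * ((1 + 0) * 1)) * 1) into (2 * ((1 + 0) * 1))
step 2: mul_one (→) rewrites ((1 + 0) * 1) into (1 + 0), now (2 * (1 + 0))
step 3: add_zero (→) rewrites (1 + 0) into 1, reaching cost 4 (bound 4)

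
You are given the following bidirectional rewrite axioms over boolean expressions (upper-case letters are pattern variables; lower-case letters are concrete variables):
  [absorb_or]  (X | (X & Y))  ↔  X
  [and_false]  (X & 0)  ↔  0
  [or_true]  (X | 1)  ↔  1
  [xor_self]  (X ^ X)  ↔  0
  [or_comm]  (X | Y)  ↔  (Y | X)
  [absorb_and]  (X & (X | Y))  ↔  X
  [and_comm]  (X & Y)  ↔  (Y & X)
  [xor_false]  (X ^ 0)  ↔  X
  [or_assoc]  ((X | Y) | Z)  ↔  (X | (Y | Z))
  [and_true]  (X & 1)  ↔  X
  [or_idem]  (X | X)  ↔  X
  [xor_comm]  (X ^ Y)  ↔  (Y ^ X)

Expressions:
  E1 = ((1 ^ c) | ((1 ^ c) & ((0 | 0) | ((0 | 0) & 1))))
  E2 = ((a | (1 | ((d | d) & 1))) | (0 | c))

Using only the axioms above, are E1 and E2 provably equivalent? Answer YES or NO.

NO

Every axiom is a valid identity, so a rewrite proof would force E1 and E2 to agree under every assignment.
At a=0, c=1, d=0: E1 = 0 but E2 = 1; they differ, so no derivation exists.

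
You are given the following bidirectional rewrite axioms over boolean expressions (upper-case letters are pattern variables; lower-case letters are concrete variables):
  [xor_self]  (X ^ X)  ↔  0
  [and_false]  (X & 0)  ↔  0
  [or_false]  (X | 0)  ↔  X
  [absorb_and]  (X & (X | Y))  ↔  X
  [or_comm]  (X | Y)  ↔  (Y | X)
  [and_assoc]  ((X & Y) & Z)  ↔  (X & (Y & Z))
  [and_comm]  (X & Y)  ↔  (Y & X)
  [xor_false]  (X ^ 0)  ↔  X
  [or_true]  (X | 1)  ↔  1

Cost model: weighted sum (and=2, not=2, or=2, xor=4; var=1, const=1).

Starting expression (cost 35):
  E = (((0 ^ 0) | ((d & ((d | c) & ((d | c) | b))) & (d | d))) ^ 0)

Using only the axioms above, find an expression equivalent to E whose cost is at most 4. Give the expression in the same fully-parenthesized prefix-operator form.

(0 | d)   [cost 4]

1. [absorb_and →] ((d | c) & ((d | c) | b))  →  (d | c);  E = (((0 ^ 0) | ((d & (d | c)) & (d | d))) ^ 0)
2. [absorb_and →] (d & (d | c))  →  d;  E = (((0 ^ 0) | (d & (d | d))) ^ 0)
3. [xor_false →] (((0 ^ 0) | (d & (d | d))) ^ 0)  →  ((0 ^ 0) | (d & (d | d)))
4. [absorb_and →] (d & (d | d))  →  d;  E = ((0 ^ 0) | d)
5. [xor_self →] (0 ^ 0)  →  0;  cost 4 ≤ 4, done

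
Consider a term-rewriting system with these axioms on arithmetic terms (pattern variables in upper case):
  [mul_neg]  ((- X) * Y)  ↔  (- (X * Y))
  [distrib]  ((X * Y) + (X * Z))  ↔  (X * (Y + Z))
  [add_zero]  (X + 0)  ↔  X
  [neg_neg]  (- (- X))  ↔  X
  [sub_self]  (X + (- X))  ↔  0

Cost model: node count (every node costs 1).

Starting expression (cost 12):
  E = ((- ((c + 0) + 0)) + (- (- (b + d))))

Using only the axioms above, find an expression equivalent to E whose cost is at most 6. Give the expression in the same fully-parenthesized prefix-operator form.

(1) (c + 0)  =[add_zero →]=  c    ⊢ ((- (c + 0)) + (- (- (b + d))))
(2) (c + 0)  =[add_zero →]=  c    ⊢ ((- c) + (- (- (b + d))))
(3) (- (- (b + d)))  =[neg_neg →]=  (b + d)    ⊢ cost 6, within 6

((- c) + (b + d))   [cost 6]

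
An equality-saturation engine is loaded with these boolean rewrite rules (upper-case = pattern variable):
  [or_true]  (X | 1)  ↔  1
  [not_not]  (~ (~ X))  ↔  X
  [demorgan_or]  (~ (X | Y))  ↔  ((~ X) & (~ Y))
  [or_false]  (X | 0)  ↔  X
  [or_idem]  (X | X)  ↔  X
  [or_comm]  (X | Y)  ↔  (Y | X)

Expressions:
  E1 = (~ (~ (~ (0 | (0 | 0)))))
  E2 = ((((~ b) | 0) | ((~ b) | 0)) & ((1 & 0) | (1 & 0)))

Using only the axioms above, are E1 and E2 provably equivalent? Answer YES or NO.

Every axiom is a valid identity, so a rewrite proof would force E1 and E2 to agree under every assignment.
At b=0: E1 = 1 but E2 = 0; they differ, so no derivation exists.

NO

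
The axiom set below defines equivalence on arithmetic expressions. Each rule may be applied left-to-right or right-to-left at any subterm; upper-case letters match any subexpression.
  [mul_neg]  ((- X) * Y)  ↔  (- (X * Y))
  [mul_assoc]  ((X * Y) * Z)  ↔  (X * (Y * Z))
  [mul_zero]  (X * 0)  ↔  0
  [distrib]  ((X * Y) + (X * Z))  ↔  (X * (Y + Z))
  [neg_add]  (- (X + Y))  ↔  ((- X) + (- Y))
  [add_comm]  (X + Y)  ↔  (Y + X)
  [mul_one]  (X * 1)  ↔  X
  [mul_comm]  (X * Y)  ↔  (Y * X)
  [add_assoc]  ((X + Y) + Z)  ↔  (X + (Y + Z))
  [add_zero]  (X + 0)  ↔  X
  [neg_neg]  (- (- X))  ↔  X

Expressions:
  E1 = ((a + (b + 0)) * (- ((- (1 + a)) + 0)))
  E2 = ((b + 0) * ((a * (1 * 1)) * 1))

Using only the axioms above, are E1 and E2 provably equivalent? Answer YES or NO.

NO

All listed rules preserve value, hence provable equivalence implies equal values everywhere; look for a separating assignment.
a=0, b=1 gives E1 ↦ 1, E2 ↦ 0; values differ ⇒ not provably equivalent.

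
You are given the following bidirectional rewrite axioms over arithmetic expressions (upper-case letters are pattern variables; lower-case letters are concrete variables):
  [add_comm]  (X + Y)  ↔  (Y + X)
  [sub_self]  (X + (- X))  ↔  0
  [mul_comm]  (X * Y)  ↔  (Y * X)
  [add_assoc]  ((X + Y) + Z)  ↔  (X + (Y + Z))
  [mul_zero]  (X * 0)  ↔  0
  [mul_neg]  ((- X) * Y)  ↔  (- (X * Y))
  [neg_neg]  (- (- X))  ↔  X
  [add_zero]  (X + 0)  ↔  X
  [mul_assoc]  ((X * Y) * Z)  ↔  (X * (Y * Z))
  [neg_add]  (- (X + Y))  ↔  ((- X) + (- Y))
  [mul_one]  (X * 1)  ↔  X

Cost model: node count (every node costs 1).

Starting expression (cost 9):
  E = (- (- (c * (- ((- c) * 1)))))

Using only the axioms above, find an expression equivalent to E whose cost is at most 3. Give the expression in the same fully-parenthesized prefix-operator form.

(c * c)   [cost 3]

(1) ((- c) * 1)  =[mul_one →]=  (- c)    ⊢ (- (- (c * (- (- c)))))
(2) (- (- (c * (- (- c)))))  =[neg_neg →]=  (c * (- (- c)))
(3) (- (- c))  =[neg_neg →]=  c    ⊢ cost 3, within 3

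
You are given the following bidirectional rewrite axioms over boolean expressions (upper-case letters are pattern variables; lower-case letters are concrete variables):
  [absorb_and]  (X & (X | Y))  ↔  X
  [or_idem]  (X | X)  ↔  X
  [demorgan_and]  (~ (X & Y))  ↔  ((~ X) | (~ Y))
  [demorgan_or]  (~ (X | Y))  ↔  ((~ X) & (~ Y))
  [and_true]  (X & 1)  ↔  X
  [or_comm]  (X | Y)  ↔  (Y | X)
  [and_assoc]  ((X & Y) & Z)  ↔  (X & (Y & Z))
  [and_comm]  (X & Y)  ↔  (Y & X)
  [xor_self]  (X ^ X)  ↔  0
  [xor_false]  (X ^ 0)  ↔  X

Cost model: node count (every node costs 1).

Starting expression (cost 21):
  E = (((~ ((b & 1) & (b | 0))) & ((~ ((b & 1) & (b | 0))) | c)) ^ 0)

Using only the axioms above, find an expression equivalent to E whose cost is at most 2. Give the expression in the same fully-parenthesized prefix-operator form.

step 1: absorb_and (→) rewrites ((~ ((b & 1) & (b | 0))) & ((~ ((b & 1) & (b | 0))) | c)) into (~ ((b & 1) & (b | 0))), now ((~ ((b & 1) & (b | 0))) ^ 0)
step 2: and_true (→) rewrites (b & 1) into b, now ((~ (b & (b | 0))) ^ 0)
step 3: absorb_and (→) rewrites (b & (b | 0)) into b, now ((~ b) ^ 0)
step 4: xor_false (→) rewrites ((~ b) ^ 0) into (~ b), reaching cost 2 (bound 2)

(~ b)   [cost 2]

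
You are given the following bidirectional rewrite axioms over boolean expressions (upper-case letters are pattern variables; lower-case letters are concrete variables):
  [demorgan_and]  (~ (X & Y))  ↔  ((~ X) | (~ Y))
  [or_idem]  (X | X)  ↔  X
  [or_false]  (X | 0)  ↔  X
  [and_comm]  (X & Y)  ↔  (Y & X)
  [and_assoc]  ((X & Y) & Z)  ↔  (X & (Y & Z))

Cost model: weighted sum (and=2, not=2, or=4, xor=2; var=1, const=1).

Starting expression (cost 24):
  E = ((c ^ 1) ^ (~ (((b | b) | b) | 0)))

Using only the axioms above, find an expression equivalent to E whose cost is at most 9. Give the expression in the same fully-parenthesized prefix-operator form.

step 1: or_idem (→) rewrites (b | b) into b, now ((c ^ 1) ^ (~ ((b | b) | 0)))
step 2: or_false (→) rewrites ((b | b) | 0) into (b | b), now ((c ^ 1) ^ (~ (b | b)))
step 3: or_idem (→) rewrites (b | b) into b, reaching cost 9 (bound 9)

((c ^ 1) ^ (~ b))   [cost 9]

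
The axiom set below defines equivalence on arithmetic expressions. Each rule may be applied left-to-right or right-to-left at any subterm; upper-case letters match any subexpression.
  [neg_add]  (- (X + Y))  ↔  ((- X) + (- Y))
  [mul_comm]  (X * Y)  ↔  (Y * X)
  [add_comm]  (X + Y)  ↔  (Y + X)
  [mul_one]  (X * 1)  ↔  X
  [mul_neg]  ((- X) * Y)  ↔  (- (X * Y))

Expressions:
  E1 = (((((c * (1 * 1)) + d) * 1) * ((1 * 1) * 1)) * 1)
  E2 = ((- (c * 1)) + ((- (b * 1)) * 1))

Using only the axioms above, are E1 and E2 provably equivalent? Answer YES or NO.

All listed rules preserve value, hence provable equivalence implies equal values everywhere; look for a separating assignment.
b=0, c=0, d=1 gives E1 ↦ 1, E2 ↦ 0; values differ ⇒ not provably equivalent.

NO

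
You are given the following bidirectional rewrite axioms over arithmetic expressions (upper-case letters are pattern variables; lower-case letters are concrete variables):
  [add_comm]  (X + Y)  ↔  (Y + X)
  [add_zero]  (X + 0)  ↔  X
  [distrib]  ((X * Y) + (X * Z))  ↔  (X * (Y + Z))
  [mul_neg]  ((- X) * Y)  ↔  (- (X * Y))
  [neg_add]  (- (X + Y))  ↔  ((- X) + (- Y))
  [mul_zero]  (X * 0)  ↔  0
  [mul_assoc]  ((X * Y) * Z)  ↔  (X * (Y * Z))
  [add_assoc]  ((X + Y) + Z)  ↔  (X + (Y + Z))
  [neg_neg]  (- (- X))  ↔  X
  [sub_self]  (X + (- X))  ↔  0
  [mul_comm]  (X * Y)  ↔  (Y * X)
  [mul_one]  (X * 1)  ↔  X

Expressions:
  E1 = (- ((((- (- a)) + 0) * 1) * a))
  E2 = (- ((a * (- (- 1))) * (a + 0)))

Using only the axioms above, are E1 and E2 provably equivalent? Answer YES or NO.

step 1: add_zero (→) rewrites ((- (- a)) + 0) into (- (- a)), now (- (((- (- a)) * 1) * a))
step 2: mul_one (→) rewrites ((- (- a)) * 1) into (- (- a)), now (- ((- (- a)) * a))
step 3: neg_neg (→) rewrites (- (- a)) into a, now (- (a * a))
step 4: add_zero (←) rewrites a into (a + 0), now (- (a * (a + 0)))
step 5: mul_one (←) rewrites a into (a * 1), now (- ((a * 1) * (a + 0)))
step 6: neg_neg (←) rewrites 1 into (- (- 1)), which is E2

YES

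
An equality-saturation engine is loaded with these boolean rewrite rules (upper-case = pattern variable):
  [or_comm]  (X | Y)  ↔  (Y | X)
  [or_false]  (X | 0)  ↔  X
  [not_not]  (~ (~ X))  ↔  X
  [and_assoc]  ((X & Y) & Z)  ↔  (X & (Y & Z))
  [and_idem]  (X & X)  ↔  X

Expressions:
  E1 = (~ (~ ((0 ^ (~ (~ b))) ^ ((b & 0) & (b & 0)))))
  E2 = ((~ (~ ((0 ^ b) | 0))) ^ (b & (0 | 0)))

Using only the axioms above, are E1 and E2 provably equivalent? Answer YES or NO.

step 1: not_not (→) rewrites (~ (~ b)) into b, now (~ (~ ((0 ^ b) ^ ((b & 0) & (b & 0)))))
step 2: and_idem (→) rewrites ((b & 0) & (b & 0)) into (b & 0), now (~ (~ ((0 ^ b) ^ (b & 0))))
step 3: not_not (→) rewrites (~ (~ ((0 ^ b) ^ (b & 0)))) into ((0 ^ b) ^ (b & 0))
step 4: or_false (←) rewrites (0 ^ b) into ((0 ^ b) | 0), now (((0 ^ b) | 0) ^ (b & 0))
step 5: not_not (←) rewrites ((0 ^ b) | 0) into (~ (~ ((0 ^ b) | 0))), now ((~ (~ ((0 ^ b) | 0))) ^ (b & 0))
step 6: or_false (←) rewrites 0 into (0 | 0), which is E2

YES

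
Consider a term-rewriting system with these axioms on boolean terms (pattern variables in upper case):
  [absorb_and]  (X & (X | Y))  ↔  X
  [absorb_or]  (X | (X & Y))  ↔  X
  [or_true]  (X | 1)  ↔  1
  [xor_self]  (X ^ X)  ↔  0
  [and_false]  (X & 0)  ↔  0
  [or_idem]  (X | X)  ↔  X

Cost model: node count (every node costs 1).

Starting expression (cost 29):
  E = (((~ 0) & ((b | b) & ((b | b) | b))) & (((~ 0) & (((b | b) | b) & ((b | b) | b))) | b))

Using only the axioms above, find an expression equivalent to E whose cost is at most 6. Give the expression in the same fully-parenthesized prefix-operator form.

((~ 0) & (b | b))   [cost 6]

step 1: or_idem (→) rewrites (b | b) into b, now (((~ 0) & ((b | b) & ((b | b) | b))) & (((~ 0) & ((b | b) & ((b | b) | b))) | b))
step 2: absorb_and (→) rewrites (((~ 0) & ((b | b) & ((b | b) | b))) & (((~ 0) & ((b | b) & ((b | b) | b))) | b)) into ((~ 0) & ((b | b) & ((b | b) | b)))
step 3: absorb_and (→) rewrites ((b | b) & ((b | b) | b)) into (b | b), reaching cost 6 (bound 6)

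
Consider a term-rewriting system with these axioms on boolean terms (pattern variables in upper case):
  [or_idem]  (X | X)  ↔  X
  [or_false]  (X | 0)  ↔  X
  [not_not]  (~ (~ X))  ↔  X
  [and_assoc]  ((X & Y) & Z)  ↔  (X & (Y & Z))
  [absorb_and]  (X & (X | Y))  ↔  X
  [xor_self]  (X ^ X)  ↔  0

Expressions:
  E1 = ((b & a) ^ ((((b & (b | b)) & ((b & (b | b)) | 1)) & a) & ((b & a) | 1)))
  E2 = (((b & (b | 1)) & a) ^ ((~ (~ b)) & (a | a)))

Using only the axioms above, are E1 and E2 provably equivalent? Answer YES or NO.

step 1: absorb_and (→) rewrites ((b & (b | b)) & ((b & (b | b)) | 1)) into (b & (b | b)), now ((b & a) ^ (((b & (b | b)) & a) & ((b & a) | 1)))
step 2: absorb_and (→) rewrites (b & (b | b)) into b, now ((b & a) ^ ((b & a) & ((b & a) | 1)))
step 3: absorb_and (→) rewrites ((b & a) & ((b & a) | 1)) into (b & a), now ((b & a) ^ (b & a))
step 4: not_not (←) rewrites b into (~ (~ b)), now ((b & a) ^ ((~ (~ b)) & a))
step 5: or_idem (←) rewrites a into (a | a), now ((b & a) ^ ((~ (~ b)) & (a | a)))
step 6: absorb_and (←) rewrites b into (b & (b | 1)), which is E2

YES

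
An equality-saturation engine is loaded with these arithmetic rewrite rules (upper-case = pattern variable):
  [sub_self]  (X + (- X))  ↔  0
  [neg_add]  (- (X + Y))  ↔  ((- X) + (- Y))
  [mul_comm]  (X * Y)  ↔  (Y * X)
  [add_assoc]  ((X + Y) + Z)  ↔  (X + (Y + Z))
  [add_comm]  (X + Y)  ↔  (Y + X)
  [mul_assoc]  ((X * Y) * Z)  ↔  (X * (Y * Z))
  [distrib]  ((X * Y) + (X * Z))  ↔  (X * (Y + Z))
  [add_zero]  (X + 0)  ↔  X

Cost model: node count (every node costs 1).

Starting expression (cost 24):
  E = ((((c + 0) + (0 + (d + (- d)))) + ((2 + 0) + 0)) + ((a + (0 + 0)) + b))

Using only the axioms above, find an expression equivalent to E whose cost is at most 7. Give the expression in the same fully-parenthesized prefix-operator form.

((c + 2) + (a + b))   [cost 7]

step 1: sub_self (→) rewrites (d + (- d)) into 0, now ((((c + 0) + (0 + 0)) + ((2 + 0) + 0)) + ((a + (0 + 0)) + b))
step 2: add_zero (→) rewrites (0 + 0) into 0, now ((((c + 0) + 0) + ((2 + 0) + 0)) + ((a + (0 + 0)) + b))
step 3: add_zero (→) rewrites (c + 0) into c, now (((c + 0) + ((2 + 0) + 0)) + ((a + (0 + 0)) + b))
step 4: add_zero (→) rewrites (2 + 0) into 2, now (((c + 0) + (2 + 0)) + ((a + (0 + 0)) + b))
step 5: add_zero (→) rewrites (0 + 0) into 0, now (((c + 0) + (2 + 0)) + ((a + 0) + b))
step 6: add_zero (→) rewrites (2 + 0) into 2, now (((c + 0) + 2) + ((a + 0) + b))
step 7: add_zero (→) rewrites (c + 0) into c, now ((c + 2) + ((a + 0) + b))
step 8: add_zero (→) rewrites (a + 0) into a, reaching cost 7 (bound 7)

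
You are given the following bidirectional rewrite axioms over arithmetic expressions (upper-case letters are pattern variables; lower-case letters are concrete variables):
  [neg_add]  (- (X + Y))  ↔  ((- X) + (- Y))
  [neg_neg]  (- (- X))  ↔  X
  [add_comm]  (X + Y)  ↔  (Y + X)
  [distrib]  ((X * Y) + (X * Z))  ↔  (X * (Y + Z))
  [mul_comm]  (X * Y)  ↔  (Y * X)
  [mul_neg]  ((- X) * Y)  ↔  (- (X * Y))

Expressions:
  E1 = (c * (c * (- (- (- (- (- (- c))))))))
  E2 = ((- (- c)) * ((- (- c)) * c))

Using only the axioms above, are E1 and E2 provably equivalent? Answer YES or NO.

step 1: neg_neg (→) rewrites (- (- (- (- c)))) into (- (- c)), now (c * (c * (- (- (- (- c))))))
step 2: neg_neg (→) rewrites (- (- (- c))) into (- c), now (c * (c * (- (- c))))
step 3: mul_comm (→) rewrites (c * (- (- c))) into ((- (- c)) * c), now (c * ((- (- c)) * c))
step 4: neg_neg (←) rewrites c into (- (- c)), which is E2

YES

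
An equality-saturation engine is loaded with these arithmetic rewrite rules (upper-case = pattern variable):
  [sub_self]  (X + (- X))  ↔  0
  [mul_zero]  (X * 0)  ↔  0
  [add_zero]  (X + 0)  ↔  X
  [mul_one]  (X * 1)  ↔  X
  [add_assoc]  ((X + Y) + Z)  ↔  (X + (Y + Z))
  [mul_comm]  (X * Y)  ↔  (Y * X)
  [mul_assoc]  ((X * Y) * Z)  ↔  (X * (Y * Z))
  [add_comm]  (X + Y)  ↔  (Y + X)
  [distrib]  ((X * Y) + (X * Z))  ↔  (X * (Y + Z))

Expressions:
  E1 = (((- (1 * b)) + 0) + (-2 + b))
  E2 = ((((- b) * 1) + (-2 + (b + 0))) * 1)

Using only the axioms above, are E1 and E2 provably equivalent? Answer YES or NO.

1. [mul_comm →] (1 * b)  →  (b * 1);  E1 = (((- (b * 1)) + 0) + (-2 + b))
2. [add_zero →] ((- (b * 1)) + 0)  →  (- (b * 1));  E1 = ((- (b * 1)) + (-2 + b))
3. [mul_one →] (b * 1)  →  b;  E1 = ((- b) + (-2 + b))
4. [mul_one ←] (- b)  →  ((- b) * 1);  E1 = (((- b) * 1) + (-2 + b))
5. [mul_one ←] (((- b) * 1) + (-2 + b))  →  ((((- b) * 1) + (-2 + b)) * 1)
6. [add_zero ←] b  →  (b + 0);  this is E2

YES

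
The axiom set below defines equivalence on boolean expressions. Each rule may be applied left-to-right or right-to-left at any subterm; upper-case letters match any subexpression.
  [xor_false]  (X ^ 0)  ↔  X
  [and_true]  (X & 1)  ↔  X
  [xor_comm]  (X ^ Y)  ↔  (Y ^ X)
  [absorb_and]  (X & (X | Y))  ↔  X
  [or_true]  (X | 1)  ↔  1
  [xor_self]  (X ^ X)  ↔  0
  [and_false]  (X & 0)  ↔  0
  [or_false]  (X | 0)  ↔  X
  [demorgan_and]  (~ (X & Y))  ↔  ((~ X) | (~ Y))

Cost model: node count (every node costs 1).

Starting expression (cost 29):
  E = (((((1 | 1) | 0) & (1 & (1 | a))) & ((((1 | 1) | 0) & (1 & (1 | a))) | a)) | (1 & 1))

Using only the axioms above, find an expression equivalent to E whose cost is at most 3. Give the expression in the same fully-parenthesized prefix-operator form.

(1 | 1)   [cost 3]

(1) ((((1 | 1) | 0) & (1 & (1 | a))) & ((((1 | 1) | 0) & (1 & (1 | a))) | a))  =[absorb_and →]=  (((1 | 1) | 0) & (1 & (1 | a)))    ⊢ ((((1 | 1) | 0) & (1 & (1 | a))) | (1 & 1))
(2) (1 & (1 | a))  =[absorb_and →]=  1    ⊢ ((((1 | 1) | 0) & 1) | (1 & 1))
(3) ((1 | 1) | 0)  =[or_false →]=  (1 | 1)    ⊢ (((1 | 1) & 1) | (1 & 1))
(4) (1 | 1)  =[or_true →]=  1    ⊢ ((1 & 1) | (1 & 1))
(5) (1 & 1)  =[and_true →]=  1    ⊢ ((1 & 1) | 1)
(6) (1 & 1)  =[and_true →]=  1    ⊢ cost 3, within 3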